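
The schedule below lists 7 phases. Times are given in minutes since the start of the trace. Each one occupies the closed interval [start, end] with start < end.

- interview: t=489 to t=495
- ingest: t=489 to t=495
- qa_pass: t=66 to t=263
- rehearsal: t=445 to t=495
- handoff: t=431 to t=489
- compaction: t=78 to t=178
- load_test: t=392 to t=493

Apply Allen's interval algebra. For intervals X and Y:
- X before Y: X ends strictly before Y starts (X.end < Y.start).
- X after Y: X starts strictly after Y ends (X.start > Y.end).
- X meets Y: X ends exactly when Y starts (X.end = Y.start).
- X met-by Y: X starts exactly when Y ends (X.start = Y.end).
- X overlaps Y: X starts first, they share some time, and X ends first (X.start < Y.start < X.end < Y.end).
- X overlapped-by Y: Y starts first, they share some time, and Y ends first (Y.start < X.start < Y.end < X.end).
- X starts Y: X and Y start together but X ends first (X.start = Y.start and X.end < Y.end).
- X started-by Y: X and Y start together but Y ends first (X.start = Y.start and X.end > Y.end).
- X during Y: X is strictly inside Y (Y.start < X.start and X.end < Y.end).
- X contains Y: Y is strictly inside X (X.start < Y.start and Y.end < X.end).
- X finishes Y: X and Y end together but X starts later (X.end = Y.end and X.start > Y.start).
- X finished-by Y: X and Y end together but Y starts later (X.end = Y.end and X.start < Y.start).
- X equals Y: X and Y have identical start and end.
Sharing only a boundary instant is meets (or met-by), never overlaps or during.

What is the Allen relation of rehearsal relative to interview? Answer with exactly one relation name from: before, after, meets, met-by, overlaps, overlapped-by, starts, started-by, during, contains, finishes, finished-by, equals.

finished-by

rehearsal = [t=445, t=495]; interview = [t=489, t=495].
Compare endpoints: rehearsal.start < interview.start, rehearsal.start < interview.end, rehearsal.end > interview.start, rehearsal.end = interview.end.
That pattern is 'finished-by'.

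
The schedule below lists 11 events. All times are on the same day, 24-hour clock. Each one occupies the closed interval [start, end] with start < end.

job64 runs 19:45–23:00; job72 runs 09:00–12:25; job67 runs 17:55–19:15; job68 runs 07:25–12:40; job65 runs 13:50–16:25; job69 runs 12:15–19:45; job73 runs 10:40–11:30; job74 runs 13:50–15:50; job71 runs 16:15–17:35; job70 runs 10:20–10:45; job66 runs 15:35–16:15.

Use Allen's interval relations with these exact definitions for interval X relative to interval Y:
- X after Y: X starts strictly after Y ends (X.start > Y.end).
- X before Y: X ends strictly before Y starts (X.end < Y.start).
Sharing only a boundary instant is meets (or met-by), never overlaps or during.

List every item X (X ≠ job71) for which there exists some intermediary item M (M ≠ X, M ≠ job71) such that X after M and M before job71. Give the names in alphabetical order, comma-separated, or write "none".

Target job71 = [16:15, 17:35].
Intermediaries M with M before job71: job68, job70, job72, job73, job74.
Via job68 — items with X after job68: job64, job65, job66, job67, job74.
Via job70 — items with X after job70: job64, job65, job66, job67, job69, job74.
Via job72 — items with X after job72: job64, job65, job66, job67, job74.
Via job73 — items with X after job73: job64, job65, job66, job67, job69, job74.
Via job74 — items with X after job74: job64, job67.
Union: job64, job65, job66, job67, job69, job74.

job64, job65, job66, job67, job69, job74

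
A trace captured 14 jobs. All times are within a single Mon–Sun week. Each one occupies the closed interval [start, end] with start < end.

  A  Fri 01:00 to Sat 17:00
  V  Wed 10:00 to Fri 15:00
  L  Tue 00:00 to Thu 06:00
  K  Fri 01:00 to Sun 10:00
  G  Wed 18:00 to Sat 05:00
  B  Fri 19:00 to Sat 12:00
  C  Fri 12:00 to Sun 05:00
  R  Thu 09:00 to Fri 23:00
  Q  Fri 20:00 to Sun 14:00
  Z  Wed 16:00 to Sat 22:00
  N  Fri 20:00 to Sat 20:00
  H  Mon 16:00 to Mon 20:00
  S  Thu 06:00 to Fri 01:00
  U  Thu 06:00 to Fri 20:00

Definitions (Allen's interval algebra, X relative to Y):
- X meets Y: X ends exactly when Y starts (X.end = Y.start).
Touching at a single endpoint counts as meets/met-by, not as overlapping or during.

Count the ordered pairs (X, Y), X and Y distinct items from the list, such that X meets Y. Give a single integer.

6

Checking all 182 ordered pairs for relation 'meets'; matching pairs in alphabetical order:
(L, S): L meets S ✓
(L, U): L meets U ✓
(S, A): S meets A ✓
(S, K): S meets K ✓
(U, N): U meets N ✓
(U, Q): U meets Q ✓
Count: 6.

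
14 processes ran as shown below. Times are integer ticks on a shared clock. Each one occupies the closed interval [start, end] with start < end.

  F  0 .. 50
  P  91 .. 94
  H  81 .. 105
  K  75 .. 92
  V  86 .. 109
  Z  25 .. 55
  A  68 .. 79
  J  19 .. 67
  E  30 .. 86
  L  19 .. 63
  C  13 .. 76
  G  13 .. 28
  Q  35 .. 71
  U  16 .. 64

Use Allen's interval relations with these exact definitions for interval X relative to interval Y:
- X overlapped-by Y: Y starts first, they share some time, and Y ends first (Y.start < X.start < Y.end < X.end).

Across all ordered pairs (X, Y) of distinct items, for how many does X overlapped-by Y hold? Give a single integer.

31

Checking all 182 ordered pairs for relation 'overlapped-by'; matching pairs in alphabetical order:
(A, C): A overlapped-by C ✓
(A, Q): A overlapped-by Q ✓
(C, F): C overlapped-by F ✓
(E, C): E overlapped-by C ✓
(E, F): E overlapped-by F ✓
(E, J): E overlapped-by J ✓
(E, L): E overlapped-by L ✓
(E, U): E overlapped-by U ✓
(E, Z): E overlapped-by Z ✓
(H, E): H overlapped-by E ✓
(H, K): H overlapped-by K ✓
(J, F): J overlapped-by F ✓
(J, G): J overlapped-by G ✓
(J, U): J overlapped-by U ✓
(K, A): K overlapped-by A ✓
(K, C): K overlapped-by C ✓
(K, E): K overlapped-by E ✓
(L, F): L overlapped-by F ✓
(L, G): L overlapped-by G ✓
(P, K): P overlapped-by K ✓
(Q, F): Q overlapped-by F ✓
(Q, J): Q overlapped-by J ✓
(Q, L): Q overlapped-by L ✓
(Q, U): Q overlapped-by U ✓
... plus 7 further pairs not listed.
Count: 31.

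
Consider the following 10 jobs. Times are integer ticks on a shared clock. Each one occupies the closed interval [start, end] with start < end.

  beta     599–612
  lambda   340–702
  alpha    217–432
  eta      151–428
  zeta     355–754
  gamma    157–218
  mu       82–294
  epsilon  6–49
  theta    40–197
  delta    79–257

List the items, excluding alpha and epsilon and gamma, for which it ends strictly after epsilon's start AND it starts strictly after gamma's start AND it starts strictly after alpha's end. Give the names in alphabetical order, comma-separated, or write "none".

Conditions: its end is strictly after epsilon's start (X.end > 6) AND its start is strictly after gamma's start (X.start > 157) AND its start is strictly after alpha's end (X.start > 432).
beta: end 612 > 6? ✓; start 599 > 157? ✓; start 599 > 432? ✓ → yes.
delta: end 257 > 6? ✓; start 79 > 157? ✗; start 79 > 432? ✗ → no.
eta: end 428 > 6? ✓; start 151 > 157? ✗; start 151 > 432? ✗ → no.
lambda: end 702 > 6? ✓; start 340 > 157? ✓; start 340 > 432? ✗ → no.
mu: end 294 > 6? ✓; start 82 > 157? ✗; start 82 > 432? ✗ → no.
theta: end 197 > 6? ✓; start 40 > 157? ✗; start 40 > 432? ✗ → no.
zeta: end 754 > 6? ✓; start 355 > 157? ✓; start 355 > 432? ✗ → no.
Result: beta.

beta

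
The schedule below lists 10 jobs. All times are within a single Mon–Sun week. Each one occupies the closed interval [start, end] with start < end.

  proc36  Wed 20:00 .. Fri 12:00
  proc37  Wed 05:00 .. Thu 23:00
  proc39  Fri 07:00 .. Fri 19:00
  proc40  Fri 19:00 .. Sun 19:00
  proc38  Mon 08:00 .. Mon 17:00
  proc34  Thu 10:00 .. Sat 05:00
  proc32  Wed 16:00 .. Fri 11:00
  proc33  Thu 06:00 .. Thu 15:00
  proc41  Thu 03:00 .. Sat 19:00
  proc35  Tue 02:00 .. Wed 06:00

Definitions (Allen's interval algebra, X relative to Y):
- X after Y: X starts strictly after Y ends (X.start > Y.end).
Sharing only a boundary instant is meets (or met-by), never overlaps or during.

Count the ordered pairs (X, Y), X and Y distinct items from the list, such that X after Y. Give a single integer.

Checking all 90 ordered pairs for relation 'after'; matching pairs in alphabetical order:
(proc32, proc35): proc32 after proc35 ✓
(proc32, proc38): proc32 after proc38 ✓
(proc33, proc35): proc33 after proc35 ✓
(proc33, proc38): proc33 after proc38 ✓
(proc34, proc35): proc34 after proc35 ✓
(proc34, proc38): proc34 after proc38 ✓
(proc35, proc38): proc35 after proc38 ✓
(proc36, proc35): proc36 after proc35 ✓
(proc36, proc38): proc36 after proc38 ✓
(proc37, proc38): proc37 after proc38 ✓
(proc39, proc33): proc39 after proc33 ✓
(proc39, proc35): proc39 after proc35 ✓
(proc39, proc37): proc39 after proc37 ✓
(proc39, proc38): proc39 after proc38 ✓
(proc40, proc32): proc40 after proc32 ✓
(proc40, proc33): proc40 after proc33 ✓
(proc40, proc35): proc40 after proc35 ✓
(proc40, proc36): proc40 after proc36 ✓
(proc40, proc37): proc40 after proc37 ✓
(proc40, proc38): proc40 after proc38 ✓
(proc41, proc35): proc41 after proc35 ✓
(proc41, proc38): proc41 after proc38 ✓
Count: 22.

22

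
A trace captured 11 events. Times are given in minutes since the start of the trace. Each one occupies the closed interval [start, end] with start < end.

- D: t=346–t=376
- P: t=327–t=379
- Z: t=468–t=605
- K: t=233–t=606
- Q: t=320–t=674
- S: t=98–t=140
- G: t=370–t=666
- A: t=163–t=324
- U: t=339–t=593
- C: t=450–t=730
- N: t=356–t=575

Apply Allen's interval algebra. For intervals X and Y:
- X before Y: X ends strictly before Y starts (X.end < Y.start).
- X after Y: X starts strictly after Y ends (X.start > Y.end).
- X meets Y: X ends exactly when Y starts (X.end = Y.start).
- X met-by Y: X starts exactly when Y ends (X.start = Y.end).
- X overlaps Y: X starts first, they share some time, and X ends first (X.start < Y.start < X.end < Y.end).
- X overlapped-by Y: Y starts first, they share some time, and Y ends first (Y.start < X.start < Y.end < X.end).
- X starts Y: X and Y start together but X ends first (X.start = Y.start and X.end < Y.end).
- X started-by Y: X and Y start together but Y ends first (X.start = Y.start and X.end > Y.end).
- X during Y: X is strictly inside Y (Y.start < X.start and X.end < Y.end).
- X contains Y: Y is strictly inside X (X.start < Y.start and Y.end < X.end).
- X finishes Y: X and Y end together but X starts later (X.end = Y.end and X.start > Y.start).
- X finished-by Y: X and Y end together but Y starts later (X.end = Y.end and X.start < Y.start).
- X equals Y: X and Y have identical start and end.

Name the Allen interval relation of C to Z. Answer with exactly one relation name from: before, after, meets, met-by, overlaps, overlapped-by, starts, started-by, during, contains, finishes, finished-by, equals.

C = [t=450, t=730]; Z = [t=468, t=605].
Compare endpoints: C.start < Z.start, C.start < Z.end, C.end > Z.start, C.end > Z.end.
That pattern is 'contains'.

contains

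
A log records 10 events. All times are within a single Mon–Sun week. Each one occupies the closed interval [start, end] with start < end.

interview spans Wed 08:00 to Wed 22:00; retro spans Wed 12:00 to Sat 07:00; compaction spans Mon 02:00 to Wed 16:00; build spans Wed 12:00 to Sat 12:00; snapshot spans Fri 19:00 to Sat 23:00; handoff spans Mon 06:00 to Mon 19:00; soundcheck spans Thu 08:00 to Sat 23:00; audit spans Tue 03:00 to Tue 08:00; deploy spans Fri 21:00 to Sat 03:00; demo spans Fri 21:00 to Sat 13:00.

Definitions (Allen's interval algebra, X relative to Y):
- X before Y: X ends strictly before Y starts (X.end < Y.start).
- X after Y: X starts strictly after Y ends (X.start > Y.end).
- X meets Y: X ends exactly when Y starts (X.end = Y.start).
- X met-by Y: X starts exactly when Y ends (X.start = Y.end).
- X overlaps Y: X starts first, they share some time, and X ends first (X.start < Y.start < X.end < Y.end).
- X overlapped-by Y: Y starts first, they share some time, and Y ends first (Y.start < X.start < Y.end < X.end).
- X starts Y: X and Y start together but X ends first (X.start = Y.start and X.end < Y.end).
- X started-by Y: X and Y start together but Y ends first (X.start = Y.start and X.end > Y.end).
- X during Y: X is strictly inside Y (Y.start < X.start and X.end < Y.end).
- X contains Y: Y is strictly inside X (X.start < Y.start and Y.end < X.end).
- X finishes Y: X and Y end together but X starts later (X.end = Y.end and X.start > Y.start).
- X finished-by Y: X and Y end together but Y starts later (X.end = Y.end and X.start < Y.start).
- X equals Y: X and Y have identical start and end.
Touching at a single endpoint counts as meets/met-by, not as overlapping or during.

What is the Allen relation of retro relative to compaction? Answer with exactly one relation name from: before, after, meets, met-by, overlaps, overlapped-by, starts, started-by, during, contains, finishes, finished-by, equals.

retro = [Wed 12:00, Sat 07:00]; compaction = [Mon 02:00, Wed 16:00].
Compare endpoints: retro.start > compaction.start, retro.start < compaction.end, retro.end > compaction.start, retro.end > compaction.end.
That pattern is 'overlapped-by'.

overlapped-by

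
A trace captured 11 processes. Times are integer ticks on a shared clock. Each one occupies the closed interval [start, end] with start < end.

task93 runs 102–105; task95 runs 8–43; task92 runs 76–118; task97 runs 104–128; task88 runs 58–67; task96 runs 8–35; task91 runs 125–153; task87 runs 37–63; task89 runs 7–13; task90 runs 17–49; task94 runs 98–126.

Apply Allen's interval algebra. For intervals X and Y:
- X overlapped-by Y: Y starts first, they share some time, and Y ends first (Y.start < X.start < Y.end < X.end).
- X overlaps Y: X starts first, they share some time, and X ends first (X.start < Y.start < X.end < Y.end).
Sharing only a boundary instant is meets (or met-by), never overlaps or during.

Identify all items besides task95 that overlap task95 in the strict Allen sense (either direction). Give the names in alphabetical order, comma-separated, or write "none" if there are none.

task87, task89, task90

Target task95 = [8, 43].
task87 [37, 63] → overlapped-by → yes.
task88 [58, 67] → after → no.
task89 [7, 13] → overlaps → yes.
task90 [17, 49] → overlapped-by → yes.
task91 [125, 153] → after → no.
task92 [76, 118] → after → no.
task93 [102, 105] → after → no.
task94 [98, 126] → after → no.
task96 [8, 35] → starts → no.
task97 [104, 128] → after → no.
Result: task87, task89, task90.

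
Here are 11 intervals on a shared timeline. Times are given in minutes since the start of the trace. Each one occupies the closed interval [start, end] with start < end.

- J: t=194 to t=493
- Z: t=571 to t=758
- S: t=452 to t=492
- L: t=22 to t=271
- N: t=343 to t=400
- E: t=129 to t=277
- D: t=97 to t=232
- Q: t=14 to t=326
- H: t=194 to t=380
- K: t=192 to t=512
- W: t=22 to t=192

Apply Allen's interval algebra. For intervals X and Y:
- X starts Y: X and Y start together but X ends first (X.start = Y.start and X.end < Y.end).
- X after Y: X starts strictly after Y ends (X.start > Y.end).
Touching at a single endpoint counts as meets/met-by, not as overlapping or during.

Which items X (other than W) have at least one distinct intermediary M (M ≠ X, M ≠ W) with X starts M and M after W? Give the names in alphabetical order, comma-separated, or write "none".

Target W = [t=22, t=192].
Intermediaries M with M after W: H, J, N, S, Z.
Via H — items with X starts H: none.
Via J — items with X starts J: H.
Via N — items with X starts N: none.
Via S — items with X starts S: none.
Via Z — items with X starts Z: none.
Union: H.

H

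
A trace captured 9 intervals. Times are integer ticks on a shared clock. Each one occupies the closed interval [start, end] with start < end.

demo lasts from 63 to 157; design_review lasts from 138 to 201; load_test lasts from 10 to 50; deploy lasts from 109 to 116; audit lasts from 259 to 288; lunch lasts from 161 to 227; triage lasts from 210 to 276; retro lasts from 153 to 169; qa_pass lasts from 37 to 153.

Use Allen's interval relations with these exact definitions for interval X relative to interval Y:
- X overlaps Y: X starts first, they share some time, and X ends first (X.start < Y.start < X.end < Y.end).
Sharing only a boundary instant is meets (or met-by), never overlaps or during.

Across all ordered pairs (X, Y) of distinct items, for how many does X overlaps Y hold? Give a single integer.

Checking all 72 ordered pairs for relation 'overlaps'; matching pairs in alphabetical order:
(demo, design_review): demo overlaps design_review ✓
(demo, retro): demo overlaps retro ✓
(design_review, lunch): design_review overlaps lunch ✓
(load_test, qa_pass): load_test overlaps qa_pass ✓
(lunch, triage): lunch overlaps triage ✓
(qa_pass, demo): qa_pass overlaps demo ✓
(qa_pass, design_review): qa_pass overlaps design_review ✓
(retro, lunch): retro overlaps lunch ✓
(triage, audit): triage overlaps audit ✓
Count: 9.

9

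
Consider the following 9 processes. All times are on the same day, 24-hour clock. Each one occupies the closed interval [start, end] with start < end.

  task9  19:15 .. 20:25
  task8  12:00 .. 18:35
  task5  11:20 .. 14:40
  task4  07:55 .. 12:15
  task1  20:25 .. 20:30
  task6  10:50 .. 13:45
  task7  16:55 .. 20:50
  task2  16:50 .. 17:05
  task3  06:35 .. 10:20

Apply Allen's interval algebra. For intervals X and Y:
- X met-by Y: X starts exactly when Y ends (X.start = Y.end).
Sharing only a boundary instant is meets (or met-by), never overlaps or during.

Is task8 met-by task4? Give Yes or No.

task8 = [12:00, 18:35], task4 = [07:55, 12:15].
Actual relation of task8 to task4: overlapped-by.
Asked whether 'met-by' holds → No.

No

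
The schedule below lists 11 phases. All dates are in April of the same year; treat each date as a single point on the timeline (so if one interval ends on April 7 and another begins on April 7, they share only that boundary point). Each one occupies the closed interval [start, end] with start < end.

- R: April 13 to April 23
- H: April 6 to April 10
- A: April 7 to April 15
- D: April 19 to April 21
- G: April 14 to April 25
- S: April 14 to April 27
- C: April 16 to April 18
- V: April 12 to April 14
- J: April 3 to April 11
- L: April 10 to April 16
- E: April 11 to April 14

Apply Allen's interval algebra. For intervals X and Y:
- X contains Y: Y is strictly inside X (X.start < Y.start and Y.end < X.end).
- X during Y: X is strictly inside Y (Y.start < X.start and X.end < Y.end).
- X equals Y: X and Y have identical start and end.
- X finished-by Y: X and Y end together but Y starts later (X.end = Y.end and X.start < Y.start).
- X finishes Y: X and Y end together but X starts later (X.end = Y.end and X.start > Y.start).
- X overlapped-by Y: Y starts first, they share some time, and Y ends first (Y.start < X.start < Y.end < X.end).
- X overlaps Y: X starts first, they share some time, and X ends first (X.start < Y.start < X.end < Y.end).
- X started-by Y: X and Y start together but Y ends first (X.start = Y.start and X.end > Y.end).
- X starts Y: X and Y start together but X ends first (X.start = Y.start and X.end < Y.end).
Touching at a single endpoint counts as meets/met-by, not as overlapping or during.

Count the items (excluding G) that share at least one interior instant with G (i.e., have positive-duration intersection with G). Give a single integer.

Target G = [April 14, April 25].
A [April 7, April 15] → overlaps → counts.
C [April 16, April 18] → during → counts.
D [April 19, April 21] → during → counts.
E [April 11, April 14] → meets → no.
H [April 6, April 10] → before → no.
J [April 3, April 11] → before → no.
L [April 10, April 16] → overlaps → counts.
R [April 13, April 23] → overlaps → counts.
S [April 14, April 27] → started-by → counts.
V [April 12, April 14] → meets → no.
Total: 6.

6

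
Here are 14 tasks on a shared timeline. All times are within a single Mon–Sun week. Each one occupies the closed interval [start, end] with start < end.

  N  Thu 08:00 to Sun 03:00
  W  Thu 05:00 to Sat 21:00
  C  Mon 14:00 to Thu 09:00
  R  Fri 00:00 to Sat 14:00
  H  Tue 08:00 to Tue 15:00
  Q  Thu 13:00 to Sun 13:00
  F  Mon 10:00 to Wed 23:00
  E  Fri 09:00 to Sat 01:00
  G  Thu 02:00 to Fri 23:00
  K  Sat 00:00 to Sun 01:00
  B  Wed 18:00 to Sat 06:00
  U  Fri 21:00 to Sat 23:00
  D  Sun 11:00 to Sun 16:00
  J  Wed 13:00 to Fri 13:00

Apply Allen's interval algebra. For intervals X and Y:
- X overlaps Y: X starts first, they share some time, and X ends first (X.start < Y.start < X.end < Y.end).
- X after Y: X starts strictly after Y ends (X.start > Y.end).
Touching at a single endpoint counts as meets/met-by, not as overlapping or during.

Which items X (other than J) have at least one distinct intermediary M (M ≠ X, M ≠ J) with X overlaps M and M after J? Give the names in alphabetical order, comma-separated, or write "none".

Target J = [Wed 13:00, Fri 13:00].
Intermediaries M with M after J: D, K, U.
Via D — items with X overlaps D: Q.
Via K — items with X overlaps K: B, E, R, U, W.
Via U — items with X overlaps U: B, E, G, R, W.
Union: B, E, G, Q, R, U, W.

B, E, G, Q, R, U, W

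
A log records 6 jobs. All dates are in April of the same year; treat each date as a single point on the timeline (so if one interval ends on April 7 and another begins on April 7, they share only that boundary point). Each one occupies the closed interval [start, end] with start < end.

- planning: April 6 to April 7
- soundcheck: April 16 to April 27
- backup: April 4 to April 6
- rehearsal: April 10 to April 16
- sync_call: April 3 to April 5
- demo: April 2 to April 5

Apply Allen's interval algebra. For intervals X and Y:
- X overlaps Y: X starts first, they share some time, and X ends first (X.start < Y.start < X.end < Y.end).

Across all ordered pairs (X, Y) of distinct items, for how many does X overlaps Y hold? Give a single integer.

2

Checking all 30 ordered pairs for relation 'overlaps'; matching pairs in alphabetical order:
(demo, backup): demo overlaps backup ✓
(sync_call, backup): sync_call overlaps backup ✓
Count: 2.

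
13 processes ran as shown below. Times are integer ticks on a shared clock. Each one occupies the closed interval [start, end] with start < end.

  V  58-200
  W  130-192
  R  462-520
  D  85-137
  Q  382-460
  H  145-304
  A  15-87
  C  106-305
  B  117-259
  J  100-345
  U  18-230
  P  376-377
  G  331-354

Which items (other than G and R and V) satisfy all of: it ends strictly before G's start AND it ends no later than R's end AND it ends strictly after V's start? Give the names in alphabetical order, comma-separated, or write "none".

Conditions: its end is strictly before G's start (X.end < 331) AND its end is no later than R's end (X.end <= 520) AND its end is strictly after V's start (X.end > 58).
A: end 87 < 331? ✓; end 87 <= 520? ✓; end 87 > 58? ✓ → yes.
B: end 259 < 331? ✓; end 259 <= 520? ✓; end 259 > 58? ✓ → yes.
C: end 305 < 331? ✓; end 305 <= 520? ✓; end 305 > 58? ✓ → yes.
D: end 137 < 331? ✓; end 137 <= 520? ✓; end 137 > 58? ✓ → yes.
H: end 304 < 331? ✓; end 304 <= 520? ✓; end 304 > 58? ✓ → yes.
J: end 345 < 331? ✗; end 345 <= 520? ✓; end 345 > 58? ✓ → no.
P: end 377 < 331? ✗; end 377 <= 520? ✓; end 377 > 58? ✓ → no.
Q: end 460 < 331? ✗; end 460 <= 520? ✓; end 460 > 58? ✓ → no.
U: end 230 < 331? ✓; end 230 <= 520? ✓; end 230 > 58? ✓ → yes.
W: end 192 < 331? ✓; end 192 <= 520? ✓; end 192 > 58? ✓ → yes.
Result: A, B, C, D, H, U, W.

A, B, C, D, H, U, W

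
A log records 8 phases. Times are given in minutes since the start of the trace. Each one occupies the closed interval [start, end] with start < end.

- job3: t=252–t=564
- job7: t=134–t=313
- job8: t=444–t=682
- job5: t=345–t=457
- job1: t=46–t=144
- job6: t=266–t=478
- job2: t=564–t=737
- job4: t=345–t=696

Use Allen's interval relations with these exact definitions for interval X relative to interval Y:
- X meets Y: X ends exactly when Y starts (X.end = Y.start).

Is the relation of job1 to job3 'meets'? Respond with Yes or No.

No

job1 = [t=46, t=144], job3 = [t=252, t=564].
Actual relation of job1 to job3: before.
Asked whether 'meets' holds → No.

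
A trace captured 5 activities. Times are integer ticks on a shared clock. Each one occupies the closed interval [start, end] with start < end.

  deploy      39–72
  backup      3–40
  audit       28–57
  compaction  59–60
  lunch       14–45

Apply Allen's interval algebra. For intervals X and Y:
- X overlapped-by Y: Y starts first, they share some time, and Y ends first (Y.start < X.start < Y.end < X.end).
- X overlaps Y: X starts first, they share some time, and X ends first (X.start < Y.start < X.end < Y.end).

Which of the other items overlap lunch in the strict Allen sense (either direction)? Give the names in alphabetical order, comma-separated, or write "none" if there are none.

Target lunch = [14, 45].
audit [28, 57] → overlapped-by → yes.
backup [3, 40] → overlaps → yes.
compaction [59, 60] → after → no.
deploy [39, 72] → overlapped-by → yes.
Result: audit, backup, deploy.

audit, backup, deploy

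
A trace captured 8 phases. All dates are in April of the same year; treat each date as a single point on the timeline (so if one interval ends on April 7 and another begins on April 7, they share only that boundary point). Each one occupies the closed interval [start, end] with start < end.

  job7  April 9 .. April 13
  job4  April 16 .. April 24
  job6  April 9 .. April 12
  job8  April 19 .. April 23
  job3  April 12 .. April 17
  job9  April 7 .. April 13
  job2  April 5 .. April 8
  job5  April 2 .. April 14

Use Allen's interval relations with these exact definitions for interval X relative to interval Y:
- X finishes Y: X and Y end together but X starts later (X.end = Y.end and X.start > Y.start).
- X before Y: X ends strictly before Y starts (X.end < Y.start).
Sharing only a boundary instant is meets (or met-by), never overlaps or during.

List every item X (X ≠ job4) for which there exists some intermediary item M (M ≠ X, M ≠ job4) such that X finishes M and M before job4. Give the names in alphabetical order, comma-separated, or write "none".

Target job4 = [April 16, April 24].
Intermediaries M with M before job4: job2, job5, job6, job7, job9.
Via job2 — items with X finishes job2: none.
Via job5 — items with X finishes job5: none.
Via job6 — items with X finishes job6: none.
Via job7 — items with X finishes job7: none.
Via job9 — items with X finishes job9: job7.
Union: job7.

job7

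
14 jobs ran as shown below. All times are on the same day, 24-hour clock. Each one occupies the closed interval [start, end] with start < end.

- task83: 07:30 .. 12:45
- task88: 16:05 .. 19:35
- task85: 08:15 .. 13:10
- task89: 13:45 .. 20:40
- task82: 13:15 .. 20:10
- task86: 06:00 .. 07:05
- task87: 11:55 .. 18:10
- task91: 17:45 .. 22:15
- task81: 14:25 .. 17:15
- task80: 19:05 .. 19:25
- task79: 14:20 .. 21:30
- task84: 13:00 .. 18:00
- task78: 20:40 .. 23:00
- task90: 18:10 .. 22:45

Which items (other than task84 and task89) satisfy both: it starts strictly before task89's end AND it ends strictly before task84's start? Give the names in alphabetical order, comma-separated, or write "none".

Conditions: its start is strictly before task89's end (X.start < 20:40) AND its end is strictly before task84's start (X.end < 13:00).
task78: start 20:40 < 20:40? ✗; end 23:00 < 13:00? ✗ → no.
task79: start 14:20 < 20:40? ✓; end 21:30 < 13:00? ✗ → no.
task80: start 19:05 < 20:40? ✓; end 19:25 < 13:00? ✗ → no.
task81: start 14:25 < 20:40? ✓; end 17:15 < 13:00? ✗ → no.
task82: start 13:15 < 20:40? ✓; end 20:10 < 13:00? ✗ → no.
task83: start 07:30 < 20:40? ✓; end 12:45 < 13:00? ✓ → yes.
task85: start 08:15 < 20:40? ✓; end 13:10 < 13:00? ✗ → no.
task86: start 06:00 < 20:40? ✓; end 07:05 < 13:00? ✓ → yes.
task87: start 11:55 < 20:40? ✓; end 18:10 < 13:00? ✗ → no.
task88: start 16:05 < 20:40? ✓; end 19:35 < 13:00? ✗ → no.
task90: start 18:10 < 20:40? ✓; end 22:45 < 13:00? ✗ → no.
task91: start 17:45 < 20:40? ✓; end 22:15 < 13:00? ✗ → no.
Result: task83, task86.

task83, task86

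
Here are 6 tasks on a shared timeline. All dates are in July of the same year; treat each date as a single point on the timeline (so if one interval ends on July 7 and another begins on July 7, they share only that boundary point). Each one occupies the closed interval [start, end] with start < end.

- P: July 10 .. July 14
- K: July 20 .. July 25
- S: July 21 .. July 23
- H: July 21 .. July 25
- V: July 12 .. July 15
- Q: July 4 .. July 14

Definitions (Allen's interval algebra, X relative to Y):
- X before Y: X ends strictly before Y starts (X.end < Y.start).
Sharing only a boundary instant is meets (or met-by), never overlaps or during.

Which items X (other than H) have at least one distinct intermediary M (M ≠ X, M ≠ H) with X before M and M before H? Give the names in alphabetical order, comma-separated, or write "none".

none

Target H = [July 21, July 25].
Intermediaries M with M before H: P, Q, V.
Via P — items with X before P: none.
Via Q — items with X before Q: none.
Via V — items with X before V: none.
Union: none.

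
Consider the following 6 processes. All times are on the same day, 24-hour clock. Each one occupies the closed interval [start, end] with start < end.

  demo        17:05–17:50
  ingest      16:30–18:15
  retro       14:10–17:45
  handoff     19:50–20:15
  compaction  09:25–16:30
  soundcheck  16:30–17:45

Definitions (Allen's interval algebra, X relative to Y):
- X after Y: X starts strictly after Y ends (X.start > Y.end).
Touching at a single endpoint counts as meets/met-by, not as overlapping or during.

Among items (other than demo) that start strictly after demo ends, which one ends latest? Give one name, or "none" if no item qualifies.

handoff

Target demo = [17:05, 17:50].
compaction [09:25, 16:30] → before → excluded.
handoff [19:50, 20:15] → after → candidate.
ingest [16:30, 18:15] → contains → excluded.
retro [14:10, 17:45] → overlaps → excluded.
soundcheck [16:30, 17:45] → overlaps → excluded.
Among candidates, latest end is 20:15 → handoff.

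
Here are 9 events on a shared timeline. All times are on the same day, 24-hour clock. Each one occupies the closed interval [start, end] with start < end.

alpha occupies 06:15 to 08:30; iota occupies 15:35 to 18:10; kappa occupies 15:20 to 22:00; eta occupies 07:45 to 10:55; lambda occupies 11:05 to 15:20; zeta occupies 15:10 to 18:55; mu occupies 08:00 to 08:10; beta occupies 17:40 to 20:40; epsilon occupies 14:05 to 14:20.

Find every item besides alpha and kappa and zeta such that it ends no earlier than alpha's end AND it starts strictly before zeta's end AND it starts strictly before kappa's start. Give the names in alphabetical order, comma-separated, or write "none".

Conditions: its end is no earlier than alpha's end (X.end >= 08:30) AND its start is strictly before zeta's end (X.start < 18:55) AND its start is strictly before kappa's start (X.start < 15:20).
beta: end 20:40 >= 08:30? ✓; start 17:40 < 18:55? ✓; start 17:40 < 15:20? ✗ → no.
epsilon: end 14:20 >= 08:30? ✓; start 14:05 < 18:55? ✓; start 14:05 < 15:20? ✓ → yes.
eta: end 10:55 >= 08:30? ✓; start 07:45 < 18:55? ✓; start 07:45 < 15:20? ✓ → yes.
iota: end 18:10 >= 08:30? ✓; start 15:35 < 18:55? ✓; start 15:35 < 15:20? ✗ → no.
lambda: end 15:20 >= 08:30? ✓; start 11:05 < 18:55? ✓; start 11:05 < 15:20? ✓ → yes.
mu: end 08:10 >= 08:30? ✗; start 08:00 < 18:55? ✓; start 08:00 < 15:20? ✓ → no.
Result: epsilon, eta, lambda.

epsilon, eta, lambda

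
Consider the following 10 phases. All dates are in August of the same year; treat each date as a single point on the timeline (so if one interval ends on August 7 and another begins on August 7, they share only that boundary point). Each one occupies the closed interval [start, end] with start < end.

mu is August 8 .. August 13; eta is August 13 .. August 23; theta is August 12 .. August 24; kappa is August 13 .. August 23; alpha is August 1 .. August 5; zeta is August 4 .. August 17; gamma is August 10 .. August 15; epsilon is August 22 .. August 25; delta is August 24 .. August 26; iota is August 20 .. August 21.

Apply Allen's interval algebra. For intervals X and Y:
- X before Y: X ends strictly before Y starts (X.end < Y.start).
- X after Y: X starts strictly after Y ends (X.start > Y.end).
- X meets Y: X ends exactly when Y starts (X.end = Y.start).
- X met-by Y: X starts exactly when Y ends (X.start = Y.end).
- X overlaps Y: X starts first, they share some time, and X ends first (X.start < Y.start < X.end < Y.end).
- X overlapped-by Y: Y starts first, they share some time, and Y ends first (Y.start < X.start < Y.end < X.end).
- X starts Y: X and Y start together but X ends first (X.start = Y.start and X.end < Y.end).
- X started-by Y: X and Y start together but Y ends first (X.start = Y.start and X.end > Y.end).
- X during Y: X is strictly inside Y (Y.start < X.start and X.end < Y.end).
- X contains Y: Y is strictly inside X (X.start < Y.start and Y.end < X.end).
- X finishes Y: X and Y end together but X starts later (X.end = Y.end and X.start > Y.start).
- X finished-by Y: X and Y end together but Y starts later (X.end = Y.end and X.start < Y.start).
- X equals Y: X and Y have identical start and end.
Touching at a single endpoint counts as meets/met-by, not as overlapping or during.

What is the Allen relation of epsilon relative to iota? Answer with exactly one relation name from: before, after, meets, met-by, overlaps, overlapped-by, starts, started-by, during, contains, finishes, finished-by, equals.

epsilon = [August 22, August 25]; iota = [August 20, August 21].
Compare endpoints: epsilon.start > iota.start, epsilon.start > iota.end, epsilon.end > iota.start, epsilon.end > iota.end.
That pattern is 'after'.

after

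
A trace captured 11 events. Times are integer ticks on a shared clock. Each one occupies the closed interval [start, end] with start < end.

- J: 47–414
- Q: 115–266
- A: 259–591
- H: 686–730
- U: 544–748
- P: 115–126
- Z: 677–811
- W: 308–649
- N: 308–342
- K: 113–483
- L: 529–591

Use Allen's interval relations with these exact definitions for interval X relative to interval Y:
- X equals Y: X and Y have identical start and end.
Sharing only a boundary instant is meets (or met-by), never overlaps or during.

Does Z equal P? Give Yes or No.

Z = [677, 811], P = [115, 126].
Actual relation of Z to P: after.
Asked whether 'equals' holds → No.

No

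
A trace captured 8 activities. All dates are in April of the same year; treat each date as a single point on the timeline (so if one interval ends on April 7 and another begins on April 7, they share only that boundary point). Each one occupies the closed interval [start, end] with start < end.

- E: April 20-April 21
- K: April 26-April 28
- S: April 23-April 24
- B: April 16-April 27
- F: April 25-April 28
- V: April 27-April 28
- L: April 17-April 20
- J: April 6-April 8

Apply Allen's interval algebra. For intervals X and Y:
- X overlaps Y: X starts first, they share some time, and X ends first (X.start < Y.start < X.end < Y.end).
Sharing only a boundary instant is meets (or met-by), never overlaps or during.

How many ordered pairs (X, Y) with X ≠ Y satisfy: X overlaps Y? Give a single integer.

2

Checking all 56 ordered pairs for relation 'overlaps'; matching pairs in alphabetical order:
(B, F): B overlaps F ✓
(B, K): B overlaps K ✓
Count: 2.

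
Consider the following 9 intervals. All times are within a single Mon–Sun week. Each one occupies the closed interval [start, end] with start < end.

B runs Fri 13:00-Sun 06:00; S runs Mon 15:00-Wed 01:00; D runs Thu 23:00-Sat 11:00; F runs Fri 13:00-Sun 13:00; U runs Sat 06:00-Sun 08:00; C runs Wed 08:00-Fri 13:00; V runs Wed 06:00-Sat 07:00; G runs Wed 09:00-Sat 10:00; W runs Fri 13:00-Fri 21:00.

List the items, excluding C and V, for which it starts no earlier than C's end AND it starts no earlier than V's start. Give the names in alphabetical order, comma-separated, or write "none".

Conditions: its start is no earlier than C's end (X.start >= Fri 13:00) AND its start is no earlier than V's start (X.start >= Wed 06:00).
B: start Fri 13:00 >= Fri 13:00? ✓; start Fri 13:00 >= Wed 06:00? ✓ → yes.
D: start Thu 23:00 >= Fri 13:00? ✗; start Thu 23:00 >= Wed 06:00? ✓ → no.
F: start Fri 13:00 >= Fri 13:00? ✓; start Fri 13:00 >= Wed 06:00? ✓ → yes.
G: start Wed 09:00 >= Fri 13:00? ✗; start Wed 09:00 >= Wed 06:00? ✓ → no.
S: start Mon 15:00 >= Fri 13:00? ✗; start Mon 15:00 >= Wed 06:00? ✗ → no.
U: start Sat 06:00 >= Fri 13:00? ✓; start Sat 06:00 >= Wed 06:00? ✓ → yes.
W: start Fri 13:00 >= Fri 13:00? ✓; start Fri 13:00 >= Wed 06:00? ✓ → yes.
Result: B, F, U, W.

B, F, U, W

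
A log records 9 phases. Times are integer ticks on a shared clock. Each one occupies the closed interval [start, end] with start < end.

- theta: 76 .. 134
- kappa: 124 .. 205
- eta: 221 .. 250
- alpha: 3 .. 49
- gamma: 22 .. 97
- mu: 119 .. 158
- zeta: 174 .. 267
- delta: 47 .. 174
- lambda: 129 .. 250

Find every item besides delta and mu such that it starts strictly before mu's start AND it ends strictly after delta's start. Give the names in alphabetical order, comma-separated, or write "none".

Conditions: its start is strictly before mu's start (X.start < 119) AND its end is strictly after delta's start (X.end > 47).
alpha: start 3 < 119? ✓; end 49 > 47? ✓ → yes.
eta: start 221 < 119? ✗; end 250 > 47? ✓ → no.
gamma: start 22 < 119? ✓; end 97 > 47? ✓ → yes.
kappa: start 124 < 119? ✗; end 205 > 47? ✓ → no.
lambda: start 129 < 119? ✗; end 250 > 47? ✓ → no.
theta: start 76 < 119? ✓; end 134 > 47? ✓ → yes.
zeta: start 174 < 119? ✗; end 267 > 47? ✓ → no.
Result: alpha, gamma, theta.

alpha, gamma, theta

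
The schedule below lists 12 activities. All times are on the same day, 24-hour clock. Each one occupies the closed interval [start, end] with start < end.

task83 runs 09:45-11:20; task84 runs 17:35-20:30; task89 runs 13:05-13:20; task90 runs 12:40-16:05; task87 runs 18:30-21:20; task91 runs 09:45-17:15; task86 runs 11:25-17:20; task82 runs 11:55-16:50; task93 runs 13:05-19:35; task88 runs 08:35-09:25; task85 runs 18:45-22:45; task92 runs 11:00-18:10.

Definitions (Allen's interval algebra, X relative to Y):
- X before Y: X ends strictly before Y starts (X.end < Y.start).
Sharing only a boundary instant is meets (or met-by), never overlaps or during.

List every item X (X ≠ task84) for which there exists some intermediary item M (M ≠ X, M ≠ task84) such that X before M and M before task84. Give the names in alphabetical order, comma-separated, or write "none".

Target task84 = [17:35, 20:30].
Intermediaries M with M before task84: task82, task83, task86, task88, task89, task90, task91.
Via task82 — items with X before task82: task83, task88.
Via task83 — items with X before task83: task88.
Via task86 — items with X before task86: task83, task88.
Via task88 — items with X before task88: none.
Via task89 — items with X before task89: task83, task88.
Via task90 — items with X before task90: task83, task88.
Via task91 — items with X before task91: task88.
Union: task83, task88.

task83, task88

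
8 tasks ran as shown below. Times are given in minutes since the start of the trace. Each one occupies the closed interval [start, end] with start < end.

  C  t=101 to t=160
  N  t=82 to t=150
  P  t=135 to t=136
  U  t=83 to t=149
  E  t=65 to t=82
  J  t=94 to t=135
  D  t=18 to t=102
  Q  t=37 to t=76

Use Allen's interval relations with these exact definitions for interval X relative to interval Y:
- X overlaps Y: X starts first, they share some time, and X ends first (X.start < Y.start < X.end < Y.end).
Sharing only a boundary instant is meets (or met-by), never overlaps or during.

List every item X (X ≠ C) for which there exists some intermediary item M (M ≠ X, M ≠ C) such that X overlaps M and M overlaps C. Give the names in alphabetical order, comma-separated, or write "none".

Target C = [t=101, t=160].
Intermediaries M with M overlaps C: D, J, N, U.
Via D — items with X overlaps D: none.
Via J — items with X overlaps J: D.
Via N — items with X overlaps N: D.
Via U — items with X overlaps U: D.
Union: D.

D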